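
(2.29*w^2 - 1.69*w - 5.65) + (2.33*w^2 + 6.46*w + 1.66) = 4.62*w^2 + 4.77*w - 3.99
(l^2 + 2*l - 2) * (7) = 7*l^2 + 14*l - 14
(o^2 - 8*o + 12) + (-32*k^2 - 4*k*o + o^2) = -32*k^2 - 4*k*o + 2*o^2 - 8*o + 12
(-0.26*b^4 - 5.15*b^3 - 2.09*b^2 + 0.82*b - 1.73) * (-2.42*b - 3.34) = 0.6292*b^5 + 13.3314*b^4 + 22.2588*b^3 + 4.9962*b^2 + 1.4478*b + 5.7782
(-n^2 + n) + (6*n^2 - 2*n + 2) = 5*n^2 - n + 2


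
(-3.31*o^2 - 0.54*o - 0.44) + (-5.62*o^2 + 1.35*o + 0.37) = -8.93*o^2 + 0.81*o - 0.07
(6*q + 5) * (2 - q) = -6*q^2 + 7*q + 10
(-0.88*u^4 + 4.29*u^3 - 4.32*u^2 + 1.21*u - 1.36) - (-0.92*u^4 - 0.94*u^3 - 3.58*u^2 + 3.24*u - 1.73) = 0.04*u^4 + 5.23*u^3 - 0.74*u^2 - 2.03*u + 0.37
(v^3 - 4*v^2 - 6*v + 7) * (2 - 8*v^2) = -8*v^5 + 32*v^4 + 50*v^3 - 64*v^2 - 12*v + 14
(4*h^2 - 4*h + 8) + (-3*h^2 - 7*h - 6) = h^2 - 11*h + 2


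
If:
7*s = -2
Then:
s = -2/7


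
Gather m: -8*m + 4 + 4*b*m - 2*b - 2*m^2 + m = -2*b - 2*m^2 + m*(4*b - 7) + 4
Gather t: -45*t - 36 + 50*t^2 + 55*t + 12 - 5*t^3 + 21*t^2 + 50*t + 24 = -5*t^3 + 71*t^2 + 60*t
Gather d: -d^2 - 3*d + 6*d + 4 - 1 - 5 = -d^2 + 3*d - 2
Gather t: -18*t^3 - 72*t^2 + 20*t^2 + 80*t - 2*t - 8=-18*t^3 - 52*t^2 + 78*t - 8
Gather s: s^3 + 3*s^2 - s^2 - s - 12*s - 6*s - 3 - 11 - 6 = s^3 + 2*s^2 - 19*s - 20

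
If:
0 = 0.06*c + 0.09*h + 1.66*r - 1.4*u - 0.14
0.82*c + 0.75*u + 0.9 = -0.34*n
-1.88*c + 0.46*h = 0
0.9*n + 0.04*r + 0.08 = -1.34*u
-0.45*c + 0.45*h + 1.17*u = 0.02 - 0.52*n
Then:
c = 27.87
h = 113.90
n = 157.67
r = -94.09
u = -103.15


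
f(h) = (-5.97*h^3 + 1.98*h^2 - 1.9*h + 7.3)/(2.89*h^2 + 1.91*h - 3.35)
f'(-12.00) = -2.02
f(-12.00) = 27.27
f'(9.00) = -2.03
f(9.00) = -16.95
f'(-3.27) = -0.57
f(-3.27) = 11.43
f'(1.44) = -2.96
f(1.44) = -1.70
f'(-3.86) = -1.22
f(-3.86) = 11.98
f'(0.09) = -1.21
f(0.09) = -2.26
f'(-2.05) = 12.14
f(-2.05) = 14.54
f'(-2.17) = 7.74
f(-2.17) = 13.37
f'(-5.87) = -1.82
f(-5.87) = 15.22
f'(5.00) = -1.98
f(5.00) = -8.91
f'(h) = (-5.78*h - 1.91)*(-5.97*h^3 + 1.98*h^2 - 1.9*h + 7.3)/(2.89*h^2 + 1.91*h - 3.35)^2 + (-17.91*h^2 + 3.96*h - 1.9)/(2.89*h^2 + 1.91*h - 3.35)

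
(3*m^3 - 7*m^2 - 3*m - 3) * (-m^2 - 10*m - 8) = -3*m^5 - 23*m^4 + 49*m^3 + 89*m^2 + 54*m + 24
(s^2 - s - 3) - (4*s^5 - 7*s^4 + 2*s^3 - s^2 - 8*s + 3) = -4*s^5 + 7*s^4 - 2*s^3 + 2*s^2 + 7*s - 6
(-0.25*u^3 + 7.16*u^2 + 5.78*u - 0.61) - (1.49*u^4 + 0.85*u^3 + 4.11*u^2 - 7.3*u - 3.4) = -1.49*u^4 - 1.1*u^3 + 3.05*u^2 + 13.08*u + 2.79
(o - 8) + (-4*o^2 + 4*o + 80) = -4*o^2 + 5*o + 72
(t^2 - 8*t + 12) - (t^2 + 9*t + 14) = -17*t - 2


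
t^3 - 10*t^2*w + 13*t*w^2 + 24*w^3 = (t - 8*w)*(t - 3*w)*(t + w)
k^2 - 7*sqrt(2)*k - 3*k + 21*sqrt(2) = (k - 3)*(k - 7*sqrt(2))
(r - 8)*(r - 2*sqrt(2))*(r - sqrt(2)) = r^3 - 8*r^2 - 3*sqrt(2)*r^2 + 4*r + 24*sqrt(2)*r - 32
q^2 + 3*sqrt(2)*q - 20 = (q - 2*sqrt(2))*(q + 5*sqrt(2))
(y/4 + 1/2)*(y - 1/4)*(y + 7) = y^3/4 + 35*y^2/16 + 47*y/16 - 7/8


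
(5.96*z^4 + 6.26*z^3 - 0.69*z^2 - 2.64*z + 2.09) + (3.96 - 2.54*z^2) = 5.96*z^4 + 6.26*z^3 - 3.23*z^2 - 2.64*z + 6.05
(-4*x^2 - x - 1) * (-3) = 12*x^2 + 3*x + 3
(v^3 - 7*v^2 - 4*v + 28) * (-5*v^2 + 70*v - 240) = -5*v^5 + 105*v^4 - 710*v^3 + 1260*v^2 + 2920*v - 6720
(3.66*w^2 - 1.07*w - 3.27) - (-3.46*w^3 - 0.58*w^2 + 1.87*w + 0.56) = 3.46*w^3 + 4.24*w^2 - 2.94*w - 3.83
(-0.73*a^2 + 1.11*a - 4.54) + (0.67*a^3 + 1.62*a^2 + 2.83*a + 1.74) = 0.67*a^3 + 0.89*a^2 + 3.94*a - 2.8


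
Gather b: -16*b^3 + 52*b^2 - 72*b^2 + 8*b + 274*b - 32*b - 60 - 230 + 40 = -16*b^3 - 20*b^2 + 250*b - 250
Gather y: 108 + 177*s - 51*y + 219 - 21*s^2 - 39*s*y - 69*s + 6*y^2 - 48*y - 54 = -21*s^2 + 108*s + 6*y^2 + y*(-39*s - 99) + 273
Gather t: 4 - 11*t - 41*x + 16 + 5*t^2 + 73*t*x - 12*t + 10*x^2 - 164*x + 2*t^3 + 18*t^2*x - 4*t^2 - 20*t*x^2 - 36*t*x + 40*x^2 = 2*t^3 + t^2*(18*x + 1) + t*(-20*x^2 + 37*x - 23) + 50*x^2 - 205*x + 20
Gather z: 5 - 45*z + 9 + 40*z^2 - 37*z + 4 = 40*z^2 - 82*z + 18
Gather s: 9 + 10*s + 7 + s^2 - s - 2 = s^2 + 9*s + 14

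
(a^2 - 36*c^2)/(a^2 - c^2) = (a^2 - 36*c^2)/(a^2 - c^2)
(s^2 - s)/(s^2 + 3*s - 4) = s/(s + 4)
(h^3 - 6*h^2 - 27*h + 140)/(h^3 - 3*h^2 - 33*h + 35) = (h - 4)/(h - 1)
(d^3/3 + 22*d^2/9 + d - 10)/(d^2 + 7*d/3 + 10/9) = (3*d^3 + 22*d^2 + 9*d - 90)/(9*d^2 + 21*d + 10)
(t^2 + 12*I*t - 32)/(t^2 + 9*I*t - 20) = (t + 8*I)/(t + 5*I)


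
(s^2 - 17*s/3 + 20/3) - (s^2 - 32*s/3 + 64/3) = 5*s - 44/3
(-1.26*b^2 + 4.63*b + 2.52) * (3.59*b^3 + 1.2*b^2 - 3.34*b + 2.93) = -4.5234*b^5 + 15.1097*b^4 + 18.8112*b^3 - 16.132*b^2 + 5.1491*b + 7.3836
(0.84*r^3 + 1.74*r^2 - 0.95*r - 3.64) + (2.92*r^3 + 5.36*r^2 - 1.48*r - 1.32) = 3.76*r^3 + 7.1*r^2 - 2.43*r - 4.96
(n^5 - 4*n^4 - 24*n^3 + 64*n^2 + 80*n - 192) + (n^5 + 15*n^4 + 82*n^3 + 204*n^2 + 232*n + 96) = 2*n^5 + 11*n^4 + 58*n^3 + 268*n^2 + 312*n - 96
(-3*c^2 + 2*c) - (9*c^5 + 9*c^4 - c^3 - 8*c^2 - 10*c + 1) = -9*c^5 - 9*c^4 + c^3 + 5*c^2 + 12*c - 1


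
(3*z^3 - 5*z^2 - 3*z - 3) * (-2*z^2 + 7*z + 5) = -6*z^5 + 31*z^4 - 14*z^3 - 40*z^2 - 36*z - 15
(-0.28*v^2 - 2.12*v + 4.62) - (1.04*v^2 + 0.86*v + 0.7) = -1.32*v^2 - 2.98*v + 3.92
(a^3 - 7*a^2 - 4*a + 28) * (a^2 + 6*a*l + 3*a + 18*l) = a^5 + 6*a^4*l - 4*a^4 - 24*a^3*l - 25*a^3 - 150*a^2*l + 16*a^2 + 96*a*l + 84*a + 504*l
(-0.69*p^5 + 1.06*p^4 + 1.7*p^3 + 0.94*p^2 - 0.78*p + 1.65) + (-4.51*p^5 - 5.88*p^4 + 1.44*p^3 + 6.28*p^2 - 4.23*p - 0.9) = -5.2*p^5 - 4.82*p^4 + 3.14*p^3 + 7.22*p^2 - 5.01*p + 0.75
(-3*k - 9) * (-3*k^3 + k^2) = 9*k^4 + 24*k^3 - 9*k^2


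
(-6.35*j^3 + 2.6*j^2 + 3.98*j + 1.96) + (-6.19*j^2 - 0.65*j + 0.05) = -6.35*j^3 - 3.59*j^2 + 3.33*j + 2.01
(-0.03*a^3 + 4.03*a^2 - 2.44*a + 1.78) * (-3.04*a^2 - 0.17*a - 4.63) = 0.0912*a^5 - 12.2461*a^4 + 6.8714*a^3 - 23.6553*a^2 + 10.9946*a - 8.2414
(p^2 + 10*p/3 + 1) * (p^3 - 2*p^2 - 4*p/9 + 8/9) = p^5 + 4*p^4/3 - 55*p^3/9 - 70*p^2/27 + 68*p/27 + 8/9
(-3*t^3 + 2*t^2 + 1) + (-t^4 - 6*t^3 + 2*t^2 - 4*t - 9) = -t^4 - 9*t^3 + 4*t^2 - 4*t - 8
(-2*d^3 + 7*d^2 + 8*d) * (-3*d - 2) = 6*d^4 - 17*d^3 - 38*d^2 - 16*d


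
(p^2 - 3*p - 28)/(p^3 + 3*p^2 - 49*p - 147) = (p + 4)/(p^2 + 10*p + 21)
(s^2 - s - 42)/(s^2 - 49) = (s + 6)/(s + 7)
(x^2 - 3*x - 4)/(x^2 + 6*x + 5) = (x - 4)/(x + 5)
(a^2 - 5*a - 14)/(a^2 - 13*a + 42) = (a + 2)/(a - 6)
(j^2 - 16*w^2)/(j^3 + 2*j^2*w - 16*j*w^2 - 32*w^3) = 1/(j + 2*w)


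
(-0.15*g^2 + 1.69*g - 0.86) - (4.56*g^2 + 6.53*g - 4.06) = -4.71*g^2 - 4.84*g + 3.2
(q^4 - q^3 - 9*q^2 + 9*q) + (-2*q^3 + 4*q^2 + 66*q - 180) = q^4 - 3*q^3 - 5*q^2 + 75*q - 180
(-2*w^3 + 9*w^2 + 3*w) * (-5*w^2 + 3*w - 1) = 10*w^5 - 51*w^4 + 14*w^3 - 3*w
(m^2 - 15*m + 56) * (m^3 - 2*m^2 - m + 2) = m^5 - 17*m^4 + 85*m^3 - 95*m^2 - 86*m + 112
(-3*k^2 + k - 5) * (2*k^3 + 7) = -6*k^5 + 2*k^4 - 10*k^3 - 21*k^2 + 7*k - 35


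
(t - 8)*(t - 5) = t^2 - 13*t + 40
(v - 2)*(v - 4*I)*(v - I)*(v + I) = v^4 - 2*v^3 - 4*I*v^3 + v^2 + 8*I*v^2 - 2*v - 4*I*v + 8*I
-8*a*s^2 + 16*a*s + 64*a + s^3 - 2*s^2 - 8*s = (-8*a + s)*(s - 4)*(s + 2)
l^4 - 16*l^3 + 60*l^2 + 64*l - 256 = (l - 8)^2*(l - 2)*(l + 2)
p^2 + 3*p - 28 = (p - 4)*(p + 7)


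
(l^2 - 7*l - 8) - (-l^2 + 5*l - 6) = 2*l^2 - 12*l - 2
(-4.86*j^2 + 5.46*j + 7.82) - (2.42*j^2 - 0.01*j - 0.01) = -7.28*j^2 + 5.47*j + 7.83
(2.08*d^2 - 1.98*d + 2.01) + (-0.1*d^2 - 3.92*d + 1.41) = 1.98*d^2 - 5.9*d + 3.42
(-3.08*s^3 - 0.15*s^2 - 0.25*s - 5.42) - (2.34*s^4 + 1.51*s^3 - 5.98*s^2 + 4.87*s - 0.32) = -2.34*s^4 - 4.59*s^3 + 5.83*s^2 - 5.12*s - 5.1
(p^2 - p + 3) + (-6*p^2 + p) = 3 - 5*p^2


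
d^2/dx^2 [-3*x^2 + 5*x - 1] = -6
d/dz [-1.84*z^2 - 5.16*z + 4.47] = -3.68*z - 5.16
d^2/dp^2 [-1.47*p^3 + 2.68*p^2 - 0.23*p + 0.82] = 5.36 - 8.82*p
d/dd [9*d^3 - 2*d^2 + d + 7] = 27*d^2 - 4*d + 1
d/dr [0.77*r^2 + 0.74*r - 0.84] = 1.54*r + 0.74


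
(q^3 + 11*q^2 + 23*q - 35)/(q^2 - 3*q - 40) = (q^2 + 6*q - 7)/(q - 8)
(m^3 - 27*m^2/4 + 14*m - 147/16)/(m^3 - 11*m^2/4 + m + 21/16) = (2*m - 7)/(2*m + 1)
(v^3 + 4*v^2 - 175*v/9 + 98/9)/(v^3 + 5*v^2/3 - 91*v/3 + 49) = (v - 2/3)/(v - 3)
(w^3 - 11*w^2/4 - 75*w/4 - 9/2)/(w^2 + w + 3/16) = 4*(w^2 - 3*w - 18)/(4*w + 3)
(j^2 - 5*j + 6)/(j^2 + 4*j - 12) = (j - 3)/(j + 6)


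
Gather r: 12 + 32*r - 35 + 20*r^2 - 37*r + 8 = 20*r^2 - 5*r - 15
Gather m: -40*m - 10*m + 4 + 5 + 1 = 10 - 50*m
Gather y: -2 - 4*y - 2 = -4*y - 4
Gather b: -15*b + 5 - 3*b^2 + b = -3*b^2 - 14*b + 5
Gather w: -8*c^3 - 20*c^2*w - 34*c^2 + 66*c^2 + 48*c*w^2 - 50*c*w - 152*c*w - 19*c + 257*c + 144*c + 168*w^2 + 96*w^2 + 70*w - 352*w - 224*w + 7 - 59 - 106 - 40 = -8*c^3 + 32*c^2 + 382*c + w^2*(48*c + 264) + w*(-20*c^2 - 202*c - 506) - 198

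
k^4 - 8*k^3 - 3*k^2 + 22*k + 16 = (k - 8)*(k - 2)*(k + 1)^2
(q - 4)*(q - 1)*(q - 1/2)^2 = q^4 - 6*q^3 + 37*q^2/4 - 21*q/4 + 1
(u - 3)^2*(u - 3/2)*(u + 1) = u^4 - 13*u^3/2 + 21*u^2/2 + 9*u/2 - 27/2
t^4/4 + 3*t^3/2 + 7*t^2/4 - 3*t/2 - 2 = (t/4 + 1)*(t - 1)*(t + 1)*(t + 2)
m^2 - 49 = (m - 7)*(m + 7)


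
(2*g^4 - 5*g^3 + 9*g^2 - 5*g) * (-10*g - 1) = -20*g^5 + 48*g^4 - 85*g^3 + 41*g^2 + 5*g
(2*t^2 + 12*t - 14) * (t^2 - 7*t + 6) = 2*t^4 - 2*t^3 - 86*t^2 + 170*t - 84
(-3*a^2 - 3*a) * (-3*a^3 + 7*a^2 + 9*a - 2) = 9*a^5 - 12*a^4 - 48*a^3 - 21*a^2 + 6*a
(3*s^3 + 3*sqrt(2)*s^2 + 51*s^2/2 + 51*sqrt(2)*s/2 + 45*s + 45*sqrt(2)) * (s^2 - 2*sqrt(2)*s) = 3*s^5 - 3*sqrt(2)*s^4 + 51*s^4/2 - 51*sqrt(2)*s^3/2 + 33*s^3 - 102*s^2 - 45*sqrt(2)*s^2 - 180*s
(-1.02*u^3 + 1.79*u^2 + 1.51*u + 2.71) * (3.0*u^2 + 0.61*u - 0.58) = -3.06*u^5 + 4.7478*u^4 + 6.2135*u^3 + 8.0129*u^2 + 0.7773*u - 1.5718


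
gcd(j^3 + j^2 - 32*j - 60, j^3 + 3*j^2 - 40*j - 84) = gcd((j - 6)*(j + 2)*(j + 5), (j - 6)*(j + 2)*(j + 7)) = j^2 - 4*j - 12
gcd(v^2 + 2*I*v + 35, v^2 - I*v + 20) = v - 5*I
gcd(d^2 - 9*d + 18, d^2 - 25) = 1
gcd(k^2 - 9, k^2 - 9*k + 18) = k - 3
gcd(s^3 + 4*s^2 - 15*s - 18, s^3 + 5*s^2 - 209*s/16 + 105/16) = 1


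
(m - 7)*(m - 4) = m^2 - 11*m + 28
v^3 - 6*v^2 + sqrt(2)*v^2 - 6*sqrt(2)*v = v*(v - 6)*(v + sqrt(2))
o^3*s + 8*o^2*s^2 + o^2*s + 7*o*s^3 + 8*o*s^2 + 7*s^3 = (o + s)*(o + 7*s)*(o*s + s)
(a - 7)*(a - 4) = a^2 - 11*a + 28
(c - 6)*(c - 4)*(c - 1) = c^3 - 11*c^2 + 34*c - 24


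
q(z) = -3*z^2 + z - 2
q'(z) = 1 - 6*z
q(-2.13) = -17.74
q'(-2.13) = 13.78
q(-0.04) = -2.04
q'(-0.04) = 1.24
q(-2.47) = -22.77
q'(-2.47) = 15.82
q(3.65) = -38.32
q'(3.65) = -20.90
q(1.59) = -7.99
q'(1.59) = -8.54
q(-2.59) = -24.71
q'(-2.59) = 16.54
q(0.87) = -3.40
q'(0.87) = -4.22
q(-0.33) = -2.66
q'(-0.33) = 2.98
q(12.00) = -422.00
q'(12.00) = -71.00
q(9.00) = -236.00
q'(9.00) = -53.00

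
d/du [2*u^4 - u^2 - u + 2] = 8*u^3 - 2*u - 1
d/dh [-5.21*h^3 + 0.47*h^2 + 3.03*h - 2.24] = -15.63*h^2 + 0.94*h + 3.03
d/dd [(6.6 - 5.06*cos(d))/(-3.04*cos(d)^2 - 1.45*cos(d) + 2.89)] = (15.3824*cos(d)^2 - 40.128*cos(d) + 5.0534)*sin(d)/(9.2416*cos(d)^4 + 8.816*cos(d)^3 - 15.4687*cos(d)^2 - 8.381*cos(d) + 8.3521)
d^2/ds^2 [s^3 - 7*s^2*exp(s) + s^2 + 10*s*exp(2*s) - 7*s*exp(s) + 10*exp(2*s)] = -7*s^2*exp(s) + 40*s*exp(2*s) - 35*s*exp(s) + 6*s + 80*exp(2*s) - 28*exp(s) + 2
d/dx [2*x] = 2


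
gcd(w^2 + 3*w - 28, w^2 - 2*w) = 1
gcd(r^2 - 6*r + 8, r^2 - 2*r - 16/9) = 1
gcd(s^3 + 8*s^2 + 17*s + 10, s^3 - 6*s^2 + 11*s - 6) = 1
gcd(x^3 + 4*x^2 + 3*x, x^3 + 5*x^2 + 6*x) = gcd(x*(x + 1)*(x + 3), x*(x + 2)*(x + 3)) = x^2 + 3*x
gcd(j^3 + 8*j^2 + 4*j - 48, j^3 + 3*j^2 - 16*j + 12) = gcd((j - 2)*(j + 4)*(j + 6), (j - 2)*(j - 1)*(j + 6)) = j^2 + 4*j - 12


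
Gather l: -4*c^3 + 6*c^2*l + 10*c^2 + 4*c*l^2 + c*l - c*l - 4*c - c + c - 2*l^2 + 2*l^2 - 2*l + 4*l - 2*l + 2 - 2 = -4*c^3 + 6*c^2*l + 10*c^2 + 4*c*l^2 - 4*c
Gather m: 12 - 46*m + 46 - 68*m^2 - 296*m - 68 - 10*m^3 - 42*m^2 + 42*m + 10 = -10*m^3 - 110*m^2 - 300*m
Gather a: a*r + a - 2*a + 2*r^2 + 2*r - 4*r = a*(r - 1) + 2*r^2 - 2*r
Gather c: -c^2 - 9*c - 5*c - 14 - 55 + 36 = -c^2 - 14*c - 33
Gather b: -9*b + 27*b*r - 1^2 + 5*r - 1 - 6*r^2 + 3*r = b*(27*r - 9) - 6*r^2 + 8*r - 2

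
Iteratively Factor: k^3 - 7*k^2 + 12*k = (k)*(k^2 - 7*k + 12) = k*(k - 3)*(k - 4)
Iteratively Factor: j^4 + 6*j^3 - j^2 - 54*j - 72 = (j + 4)*(j^3 + 2*j^2 - 9*j - 18) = (j + 3)*(j + 4)*(j^2 - j - 6) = (j - 3)*(j + 3)*(j + 4)*(j + 2)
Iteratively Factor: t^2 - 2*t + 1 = (t - 1)*(t - 1)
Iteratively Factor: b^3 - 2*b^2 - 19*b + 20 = (b - 1)*(b^2 - b - 20) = (b - 1)*(b + 4)*(b - 5)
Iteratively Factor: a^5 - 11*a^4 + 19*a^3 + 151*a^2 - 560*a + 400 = (a - 1)*(a^4 - 10*a^3 + 9*a^2 + 160*a - 400) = (a - 5)*(a - 1)*(a^3 - 5*a^2 - 16*a + 80) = (a - 5)^2*(a - 1)*(a^2 - 16) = (a - 5)^2*(a - 1)*(a + 4)*(a - 4)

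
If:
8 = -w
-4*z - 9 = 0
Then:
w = -8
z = -9/4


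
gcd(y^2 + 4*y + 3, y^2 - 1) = y + 1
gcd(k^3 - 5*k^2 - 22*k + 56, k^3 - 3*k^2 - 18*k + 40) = k^2 + 2*k - 8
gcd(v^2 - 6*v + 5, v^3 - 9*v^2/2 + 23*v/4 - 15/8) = 1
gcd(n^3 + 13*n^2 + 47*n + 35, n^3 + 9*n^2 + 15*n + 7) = n^2 + 8*n + 7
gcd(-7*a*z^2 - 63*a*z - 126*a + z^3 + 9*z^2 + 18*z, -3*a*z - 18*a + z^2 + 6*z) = z + 6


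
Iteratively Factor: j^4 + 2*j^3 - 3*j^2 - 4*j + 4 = (j + 2)*(j^3 - 3*j + 2) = (j + 2)^2*(j^2 - 2*j + 1) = (j - 1)*(j + 2)^2*(j - 1)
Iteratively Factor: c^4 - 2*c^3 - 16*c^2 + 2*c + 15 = (c - 5)*(c^3 + 3*c^2 - c - 3) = (c - 5)*(c + 1)*(c^2 + 2*c - 3) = (c - 5)*(c - 1)*(c + 1)*(c + 3)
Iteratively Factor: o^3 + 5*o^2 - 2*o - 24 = (o + 3)*(o^2 + 2*o - 8) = (o - 2)*(o + 3)*(o + 4)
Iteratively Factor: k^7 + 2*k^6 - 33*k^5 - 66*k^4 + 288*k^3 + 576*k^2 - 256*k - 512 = (k + 4)*(k^6 - 2*k^5 - 25*k^4 + 34*k^3 + 152*k^2 - 32*k - 128) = (k - 4)*(k + 4)*(k^5 + 2*k^4 - 17*k^3 - 34*k^2 + 16*k + 32) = (k - 4)*(k + 2)*(k + 4)*(k^4 - 17*k^2 + 16) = (k - 4)*(k + 1)*(k + 2)*(k + 4)*(k^3 - k^2 - 16*k + 16) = (k - 4)*(k - 1)*(k + 1)*(k + 2)*(k + 4)*(k^2 - 16) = (k - 4)*(k - 1)*(k + 1)*(k + 2)*(k + 4)^2*(k - 4)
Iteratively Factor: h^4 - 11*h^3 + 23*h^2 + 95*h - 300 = (h - 5)*(h^3 - 6*h^2 - 7*h + 60) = (h - 5)*(h - 4)*(h^2 - 2*h - 15) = (h - 5)^2*(h - 4)*(h + 3)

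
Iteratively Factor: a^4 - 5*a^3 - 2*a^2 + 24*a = (a + 2)*(a^3 - 7*a^2 + 12*a) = (a - 4)*(a + 2)*(a^2 - 3*a) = a*(a - 4)*(a + 2)*(a - 3)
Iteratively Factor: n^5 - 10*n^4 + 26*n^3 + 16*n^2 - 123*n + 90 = (n - 5)*(n^4 - 5*n^3 + n^2 + 21*n - 18) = (n - 5)*(n - 3)*(n^3 - 2*n^2 - 5*n + 6) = (n - 5)*(n - 3)^2*(n^2 + n - 2) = (n - 5)*(n - 3)^2*(n + 2)*(n - 1)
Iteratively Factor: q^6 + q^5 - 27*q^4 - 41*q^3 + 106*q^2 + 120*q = (q + 4)*(q^5 - 3*q^4 - 15*q^3 + 19*q^2 + 30*q) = (q - 5)*(q + 4)*(q^4 + 2*q^3 - 5*q^2 - 6*q) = q*(q - 5)*(q + 4)*(q^3 + 2*q^2 - 5*q - 6) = q*(q - 5)*(q + 3)*(q + 4)*(q^2 - q - 2) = q*(q - 5)*(q + 1)*(q + 3)*(q + 4)*(q - 2)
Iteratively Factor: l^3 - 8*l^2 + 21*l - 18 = (l - 3)*(l^2 - 5*l + 6) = (l - 3)^2*(l - 2)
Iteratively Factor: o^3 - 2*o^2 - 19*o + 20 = (o - 1)*(o^2 - o - 20) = (o - 1)*(o + 4)*(o - 5)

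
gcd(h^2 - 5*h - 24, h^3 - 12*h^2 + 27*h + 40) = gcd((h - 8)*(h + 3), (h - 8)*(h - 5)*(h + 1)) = h - 8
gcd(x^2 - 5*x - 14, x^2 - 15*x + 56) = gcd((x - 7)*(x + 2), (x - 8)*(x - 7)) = x - 7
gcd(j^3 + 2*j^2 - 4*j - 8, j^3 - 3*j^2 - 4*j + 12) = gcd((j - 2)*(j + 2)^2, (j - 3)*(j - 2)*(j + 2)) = j^2 - 4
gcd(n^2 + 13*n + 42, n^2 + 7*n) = n + 7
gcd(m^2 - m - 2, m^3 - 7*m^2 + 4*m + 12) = m^2 - m - 2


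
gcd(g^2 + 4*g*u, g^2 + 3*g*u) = g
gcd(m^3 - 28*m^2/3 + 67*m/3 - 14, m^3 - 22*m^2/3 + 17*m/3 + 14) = m^2 - 25*m/3 + 14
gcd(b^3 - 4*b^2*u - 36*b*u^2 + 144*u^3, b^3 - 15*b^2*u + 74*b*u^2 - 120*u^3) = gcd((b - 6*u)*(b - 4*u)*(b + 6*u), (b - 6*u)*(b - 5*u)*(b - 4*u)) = b^2 - 10*b*u + 24*u^2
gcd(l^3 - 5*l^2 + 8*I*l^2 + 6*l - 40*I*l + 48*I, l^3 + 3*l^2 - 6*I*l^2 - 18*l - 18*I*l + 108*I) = l - 3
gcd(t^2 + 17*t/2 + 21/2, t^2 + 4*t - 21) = t + 7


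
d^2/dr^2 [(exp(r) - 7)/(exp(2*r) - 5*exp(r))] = (exp(3*r) - 23*exp(2*r) + 105*exp(r) - 175)*exp(-r)/(exp(3*r) - 15*exp(2*r) + 75*exp(r) - 125)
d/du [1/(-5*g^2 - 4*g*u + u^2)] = 2*(2*g - u)/(5*g^2 + 4*g*u - u^2)^2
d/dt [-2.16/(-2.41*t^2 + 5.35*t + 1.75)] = (11.556 - 10.4112*t)/(-2.41*t^2 + 5.35*t + 1.75)^2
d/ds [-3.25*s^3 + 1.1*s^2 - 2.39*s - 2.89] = -9.75*s^2 + 2.2*s - 2.39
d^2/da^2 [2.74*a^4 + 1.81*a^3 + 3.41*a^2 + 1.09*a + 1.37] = 32.88*a^2 + 10.86*a + 6.82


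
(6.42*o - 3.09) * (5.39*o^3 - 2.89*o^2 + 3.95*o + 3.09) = 34.6038*o^4 - 35.2089*o^3 + 34.2891*o^2 + 7.6323*o - 9.5481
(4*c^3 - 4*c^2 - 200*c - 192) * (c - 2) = 4*c^4 - 12*c^3 - 192*c^2 + 208*c + 384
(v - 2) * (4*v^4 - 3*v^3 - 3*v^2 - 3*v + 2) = 4*v^5 - 11*v^4 + 3*v^3 + 3*v^2 + 8*v - 4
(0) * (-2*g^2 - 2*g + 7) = 0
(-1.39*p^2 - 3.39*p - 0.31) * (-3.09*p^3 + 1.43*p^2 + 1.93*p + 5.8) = 4.2951*p^5 + 8.4874*p^4 - 6.5725*p^3 - 15.048*p^2 - 20.2603*p - 1.798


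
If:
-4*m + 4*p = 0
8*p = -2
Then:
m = -1/4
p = -1/4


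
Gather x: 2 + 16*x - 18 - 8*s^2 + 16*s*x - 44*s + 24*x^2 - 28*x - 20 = -8*s^2 - 44*s + 24*x^2 + x*(16*s - 12) - 36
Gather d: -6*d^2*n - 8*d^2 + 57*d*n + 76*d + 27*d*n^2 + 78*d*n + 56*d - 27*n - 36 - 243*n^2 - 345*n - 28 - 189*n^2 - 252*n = d^2*(-6*n - 8) + d*(27*n^2 + 135*n + 132) - 432*n^2 - 624*n - 64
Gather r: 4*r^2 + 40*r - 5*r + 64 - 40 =4*r^2 + 35*r + 24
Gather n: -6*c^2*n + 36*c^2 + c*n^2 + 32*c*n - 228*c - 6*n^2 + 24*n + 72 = 36*c^2 - 228*c + n^2*(c - 6) + n*(-6*c^2 + 32*c + 24) + 72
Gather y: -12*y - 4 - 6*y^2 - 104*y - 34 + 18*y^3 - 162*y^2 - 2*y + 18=18*y^3 - 168*y^2 - 118*y - 20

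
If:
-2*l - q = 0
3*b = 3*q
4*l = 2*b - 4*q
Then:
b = q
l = -q/2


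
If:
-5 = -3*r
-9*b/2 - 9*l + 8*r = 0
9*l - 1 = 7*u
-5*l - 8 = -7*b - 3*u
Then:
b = 1913/1431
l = 2327/2862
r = 5/3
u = 287/318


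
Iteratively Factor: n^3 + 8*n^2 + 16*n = (n + 4)*(n^2 + 4*n) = (n + 4)^2*(n)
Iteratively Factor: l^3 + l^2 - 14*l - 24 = (l + 2)*(l^2 - l - 12) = (l - 4)*(l + 2)*(l + 3)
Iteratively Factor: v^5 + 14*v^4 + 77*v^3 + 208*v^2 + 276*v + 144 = (v + 3)*(v^4 + 11*v^3 + 44*v^2 + 76*v + 48) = (v + 2)*(v + 3)*(v^3 + 9*v^2 + 26*v + 24) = (v + 2)*(v + 3)^2*(v^2 + 6*v + 8) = (v + 2)*(v + 3)^2*(v + 4)*(v + 2)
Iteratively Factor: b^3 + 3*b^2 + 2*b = (b)*(b^2 + 3*b + 2) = b*(b + 1)*(b + 2)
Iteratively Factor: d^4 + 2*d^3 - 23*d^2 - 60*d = (d + 4)*(d^3 - 2*d^2 - 15*d) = (d + 3)*(d + 4)*(d^2 - 5*d) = d*(d + 3)*(d + 4)*(d - 5)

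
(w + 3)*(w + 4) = w^2 + 7*w + 12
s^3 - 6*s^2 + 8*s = s*(s - 4)*(s - 2)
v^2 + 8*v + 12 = (v + 2)*(v + 6)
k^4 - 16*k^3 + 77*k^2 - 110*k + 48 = (k - 8)*(k - 6)*(k - 1)^2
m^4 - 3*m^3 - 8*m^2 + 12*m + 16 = (m - 4)*(m - 2)*(m + 1)*(m + 2)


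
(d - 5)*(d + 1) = d^2 - 4*d - 5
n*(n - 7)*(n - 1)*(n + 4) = n^4 - 4*n^3 - 25*n^2 + 28*n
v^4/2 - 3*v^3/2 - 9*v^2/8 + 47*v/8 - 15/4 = (v/2 + 1)*(v - 5/2)*(v - 3/2)*(v - 1)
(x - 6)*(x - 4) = x^2 - 10*x + 24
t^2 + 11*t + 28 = (t + 4)*(t + 7)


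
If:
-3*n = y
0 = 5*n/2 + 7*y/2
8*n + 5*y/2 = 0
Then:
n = 0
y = 0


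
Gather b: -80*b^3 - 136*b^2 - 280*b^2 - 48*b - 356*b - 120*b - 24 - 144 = -80*b^3 - 416*b^2 - 524*b - 168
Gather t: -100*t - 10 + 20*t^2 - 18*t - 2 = 20*t^2 - 118*t - 12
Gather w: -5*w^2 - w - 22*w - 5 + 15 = -5*w^2 - 23*w + 10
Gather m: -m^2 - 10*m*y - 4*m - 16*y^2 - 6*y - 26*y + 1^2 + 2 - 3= -m^2 + m*(-10*y - 4) - 16*y^2 - 32*y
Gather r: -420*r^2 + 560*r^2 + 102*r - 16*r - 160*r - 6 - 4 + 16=140*r^2 - 74*r + 6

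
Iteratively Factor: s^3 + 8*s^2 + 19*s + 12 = (s + 3)*(s^2 + 5*s + 4) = (s + 3)*(s + 4)*(s + 1)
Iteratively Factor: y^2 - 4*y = (y - 4)*(y)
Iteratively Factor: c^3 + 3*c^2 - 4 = (c + 2)*(c^2 + c - 2) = (c - 1)*(c + 2)*(c + 2)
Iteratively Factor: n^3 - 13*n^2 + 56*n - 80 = (n - 4)*(n^2 - 9*n + 20) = (n - 4)^2*(n - 5)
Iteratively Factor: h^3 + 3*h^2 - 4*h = (h + 4)*(h^2 - h) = (h - 1)*(h + 4)*(h)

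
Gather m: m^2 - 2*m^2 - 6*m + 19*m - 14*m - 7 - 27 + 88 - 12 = -m^2 - m + 42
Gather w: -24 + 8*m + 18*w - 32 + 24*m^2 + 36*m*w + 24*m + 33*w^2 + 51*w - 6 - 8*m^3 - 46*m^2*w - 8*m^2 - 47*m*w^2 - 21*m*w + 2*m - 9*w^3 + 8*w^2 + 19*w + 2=-8*m^3 + 16*m^2 + 34*m - 9*w^3 + w^2*(41 - 47*m) + w*(-46*m^2 + 15*m + 88) - 60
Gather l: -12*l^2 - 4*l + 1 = -12*l^2 - 4*l + 1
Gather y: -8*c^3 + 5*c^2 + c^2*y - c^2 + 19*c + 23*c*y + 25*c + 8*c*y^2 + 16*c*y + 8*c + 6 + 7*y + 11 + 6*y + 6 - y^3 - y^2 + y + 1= -8*c^3 + 4*c^2 + 52*c - y^3 + y^2*(8*c - 1) + y*(c^2 + 39*c + 14) + 24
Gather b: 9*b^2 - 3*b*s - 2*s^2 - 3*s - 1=9*b^2 - 3*b*s - 2*s^2 - 3*s - 1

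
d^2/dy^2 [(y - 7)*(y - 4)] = 2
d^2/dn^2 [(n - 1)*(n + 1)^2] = 6*n + 2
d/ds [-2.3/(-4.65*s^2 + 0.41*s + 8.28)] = (0.943 - 21.39*s)/(-4.65*s^2 + 0.41*s + 8.28)^2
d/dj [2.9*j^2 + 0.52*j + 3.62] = 5.8*j + 0.52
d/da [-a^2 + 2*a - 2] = 2 - 2*a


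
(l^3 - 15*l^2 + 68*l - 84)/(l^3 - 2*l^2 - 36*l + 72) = (l - 7)/(l + 6)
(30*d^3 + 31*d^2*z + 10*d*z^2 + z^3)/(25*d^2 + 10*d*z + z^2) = (6*d^2 + 5*d*z + z^2)/(5*d + z)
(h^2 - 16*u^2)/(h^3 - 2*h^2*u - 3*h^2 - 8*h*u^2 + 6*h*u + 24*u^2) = (h + 4*u)/(h^2 + 2*h*u - 3*h - 6*u)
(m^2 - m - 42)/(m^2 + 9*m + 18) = (m - 7)/(m + 3)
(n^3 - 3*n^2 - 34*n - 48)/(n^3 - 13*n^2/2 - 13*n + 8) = 2*(n + 3)/(2*n - 1)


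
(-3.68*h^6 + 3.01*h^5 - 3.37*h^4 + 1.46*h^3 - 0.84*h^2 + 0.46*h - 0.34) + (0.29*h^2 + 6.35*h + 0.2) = -3.68*h^6 + 3.01*h^5 - 3.37*h^4 + 1.46*h^3 - 0.55*h^2 + 6.81*h - 0.14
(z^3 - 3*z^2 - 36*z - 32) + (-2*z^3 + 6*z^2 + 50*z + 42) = -z^3 + 3*z^2 + 14*z + 10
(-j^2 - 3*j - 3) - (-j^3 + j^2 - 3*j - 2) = j^3 - 2*j^2 - 1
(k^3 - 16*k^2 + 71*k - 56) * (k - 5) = k^4 - 21*k^3 + 151*k^2 - 411*k + 280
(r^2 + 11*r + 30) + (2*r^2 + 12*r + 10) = 3*r^2 + 23*r + 40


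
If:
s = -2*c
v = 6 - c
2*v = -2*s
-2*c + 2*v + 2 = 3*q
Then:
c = 2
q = 2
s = -4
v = 4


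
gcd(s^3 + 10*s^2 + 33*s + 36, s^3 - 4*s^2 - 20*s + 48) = s + 4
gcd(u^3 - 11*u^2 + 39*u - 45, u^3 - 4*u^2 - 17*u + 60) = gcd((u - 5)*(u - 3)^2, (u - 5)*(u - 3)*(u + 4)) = u^2 - 8*u + 15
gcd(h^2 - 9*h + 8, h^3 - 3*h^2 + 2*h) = h - 1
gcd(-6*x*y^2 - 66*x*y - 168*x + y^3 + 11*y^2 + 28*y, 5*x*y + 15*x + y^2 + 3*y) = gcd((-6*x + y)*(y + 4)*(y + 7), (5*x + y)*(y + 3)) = 1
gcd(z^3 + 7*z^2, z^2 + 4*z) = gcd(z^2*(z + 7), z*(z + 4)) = z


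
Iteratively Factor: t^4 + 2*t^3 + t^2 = (t + 1)*(t^3 + t^2) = (t + 1)^2*(t^2) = t*(t + 1)^2*(t)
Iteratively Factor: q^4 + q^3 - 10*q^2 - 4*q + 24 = (q - 2)*(q^3 + 3*q^2 - 4*q - 12) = (q - 2)^2*(q^2 + 5*q + 6) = (q - 2)^2*(q + 2)*(q + 3)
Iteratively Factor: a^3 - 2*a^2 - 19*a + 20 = (a - 5)*(a^2 + 3*a - 4) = (a - 5)*(a + 4)*(a - 1)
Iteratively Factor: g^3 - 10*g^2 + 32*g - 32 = (g - 4)*(g^2 - 6*g + 8) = (g - 4)*(g - 2)*(g - 4)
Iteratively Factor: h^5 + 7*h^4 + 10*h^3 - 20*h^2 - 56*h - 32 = (h + 1)*(h^4 + 6*h^3 + 4*h^2 - 24*h - 32) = (h + 1)*(h + 2)*(h^3 + 4*h^2 - 4*h - 16) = (h + 1)*(h + 2)^2*(h^2 + 2*h - 8) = (h + 1)*(h + 2)^2*(h + 4)*(h - 2)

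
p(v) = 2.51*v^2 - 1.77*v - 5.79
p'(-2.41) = -13.87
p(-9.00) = 213.45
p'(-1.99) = -11.76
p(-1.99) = 7.67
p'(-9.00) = -46.95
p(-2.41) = 13.05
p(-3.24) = 26.29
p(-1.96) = 7.32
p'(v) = 5.02*v - 1.77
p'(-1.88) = -11.21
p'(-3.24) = -18.03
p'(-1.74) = -10.50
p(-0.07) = -5.65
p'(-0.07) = -2.12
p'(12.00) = 58.47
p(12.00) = 334.41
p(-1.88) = 6.41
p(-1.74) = 4.89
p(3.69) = 21.86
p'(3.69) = 16.75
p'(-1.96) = -11.61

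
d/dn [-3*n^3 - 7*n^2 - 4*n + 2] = -9*n^2 - 14*n - 4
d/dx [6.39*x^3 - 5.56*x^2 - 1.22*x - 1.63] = 19.17*x^2 - 11.12*x - 1.22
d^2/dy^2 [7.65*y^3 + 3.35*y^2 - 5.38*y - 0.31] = 45.9*y + 6.7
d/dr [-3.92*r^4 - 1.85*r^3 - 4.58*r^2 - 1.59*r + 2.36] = -15.68*r^3 - 5.55*r^2 - 9.16*r - 1.59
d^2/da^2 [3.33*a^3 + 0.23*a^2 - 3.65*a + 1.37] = 19.98*a + 0.46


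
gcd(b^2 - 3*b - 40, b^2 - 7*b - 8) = b - 8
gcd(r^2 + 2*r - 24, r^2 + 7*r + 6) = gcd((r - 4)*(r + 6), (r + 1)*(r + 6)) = r + 6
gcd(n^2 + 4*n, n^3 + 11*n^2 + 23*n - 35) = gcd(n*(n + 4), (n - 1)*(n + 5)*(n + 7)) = 1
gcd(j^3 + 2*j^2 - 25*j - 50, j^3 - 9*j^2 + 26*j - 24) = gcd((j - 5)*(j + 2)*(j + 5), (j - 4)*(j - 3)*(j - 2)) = 1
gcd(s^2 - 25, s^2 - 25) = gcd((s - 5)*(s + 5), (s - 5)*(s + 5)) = s^2 - 25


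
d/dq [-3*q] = -3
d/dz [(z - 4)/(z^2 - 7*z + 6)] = (z^2 - 7*z - (z - 4)*(2*z - 7) + 6)/(z^2 - 7*z + 6)^2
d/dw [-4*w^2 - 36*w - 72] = -8*w - 36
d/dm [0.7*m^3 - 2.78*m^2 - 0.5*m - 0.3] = 2.1*m^2 - 5.56*m - 0.5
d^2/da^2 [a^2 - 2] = 2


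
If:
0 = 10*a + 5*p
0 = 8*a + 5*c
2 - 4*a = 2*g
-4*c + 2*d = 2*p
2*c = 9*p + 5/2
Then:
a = 25/148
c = -10/37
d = -65/74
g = 49/74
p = -25/74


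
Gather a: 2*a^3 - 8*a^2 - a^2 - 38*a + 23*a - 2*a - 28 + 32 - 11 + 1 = 2*a^3 - 9*a^2 - 17*a - 6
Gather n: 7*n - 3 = 7*n - 3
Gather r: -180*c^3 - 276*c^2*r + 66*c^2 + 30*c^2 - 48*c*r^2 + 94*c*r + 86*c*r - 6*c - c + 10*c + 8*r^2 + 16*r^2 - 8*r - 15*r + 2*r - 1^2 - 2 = -180*c^3 + 96*c^2 + 3*c + r^2*(24 - 48*c) + r*(-276*c^2 + 180*c - 21) - 3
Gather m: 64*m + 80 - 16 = 64*m + 64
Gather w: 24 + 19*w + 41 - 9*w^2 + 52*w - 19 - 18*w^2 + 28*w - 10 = -27*w^2 + 99*w + 36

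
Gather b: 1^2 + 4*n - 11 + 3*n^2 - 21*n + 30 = 3*n^2 - 17*n + 20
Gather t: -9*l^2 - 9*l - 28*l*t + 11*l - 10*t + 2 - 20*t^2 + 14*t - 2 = -9*l^2 + 2*l - 20*t^2 + t*(4 - 28*l)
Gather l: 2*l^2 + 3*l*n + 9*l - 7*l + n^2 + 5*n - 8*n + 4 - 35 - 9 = 2*l^2 + l*(3*n + 2) + n^2 - 3*n - 40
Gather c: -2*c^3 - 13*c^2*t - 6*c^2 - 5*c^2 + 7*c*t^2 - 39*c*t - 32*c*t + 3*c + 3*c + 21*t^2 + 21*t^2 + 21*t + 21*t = -2*c^3 + c^2*(-13*t - 11) + c*(7*t^2 - 71*t + 6) + 42*t^2 + 42*t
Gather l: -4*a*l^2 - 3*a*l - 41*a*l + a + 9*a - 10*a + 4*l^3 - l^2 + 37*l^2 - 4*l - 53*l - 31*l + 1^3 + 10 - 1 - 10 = 4*l^3 + l^2*(36 - 4*a) + l*(-44*a - 88)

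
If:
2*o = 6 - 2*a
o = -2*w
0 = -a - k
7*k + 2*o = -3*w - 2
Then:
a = 7/15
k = -7/15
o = 38/15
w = -19/15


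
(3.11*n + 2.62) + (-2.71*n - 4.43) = 0.4*n - 1.81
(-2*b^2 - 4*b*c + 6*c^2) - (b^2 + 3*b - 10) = -3*b^2 - 4*b*c - 3*b + 6*c^2 + 10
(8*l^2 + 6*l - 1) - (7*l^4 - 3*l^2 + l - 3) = -7*l^4 + 11*l^2 + 5*l + 2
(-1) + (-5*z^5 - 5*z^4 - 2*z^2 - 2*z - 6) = -5*z^5 - 5*z^4 - 2*z^2 - 2*z - 7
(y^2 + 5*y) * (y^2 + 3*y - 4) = y^4 + 8*y^3 + 11*y^2 - 20*y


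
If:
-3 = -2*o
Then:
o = 3/2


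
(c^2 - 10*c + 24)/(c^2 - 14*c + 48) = (c - 4)/(c - 8)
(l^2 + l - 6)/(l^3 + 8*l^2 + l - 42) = 1/(l + 7)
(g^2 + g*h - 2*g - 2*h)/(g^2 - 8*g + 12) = (g + h)/(g - 6)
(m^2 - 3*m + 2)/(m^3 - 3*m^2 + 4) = (m - 1)/(m^2 - m - 2)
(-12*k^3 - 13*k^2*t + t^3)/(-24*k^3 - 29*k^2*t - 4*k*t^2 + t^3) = (-4*k + t)/(-8*k + t)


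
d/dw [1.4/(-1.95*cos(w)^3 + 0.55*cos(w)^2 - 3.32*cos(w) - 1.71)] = (-8.19*cos(w)^2 + 1.54*cos(w) - 4.648)*sin(w)/(1.95*cos(w)^3 - 0.55*cos(w)^2 + 3.32*cos(w) + 1.71)^2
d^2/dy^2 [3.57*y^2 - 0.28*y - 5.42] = 7.14000000000000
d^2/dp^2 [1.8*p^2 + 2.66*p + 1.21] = 3.60000000000000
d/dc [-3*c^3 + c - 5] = 1 - 9*c^2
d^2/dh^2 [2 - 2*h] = 0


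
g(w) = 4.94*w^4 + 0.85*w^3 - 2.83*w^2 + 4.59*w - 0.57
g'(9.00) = 14565.24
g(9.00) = 32842.50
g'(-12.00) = -33705.57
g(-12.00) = 100503.87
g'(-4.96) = -2315.80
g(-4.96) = 2793.20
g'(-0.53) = 5.36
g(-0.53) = -3.53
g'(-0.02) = 4.70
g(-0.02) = -0.66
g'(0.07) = 4.21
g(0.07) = -0.26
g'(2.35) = 261.81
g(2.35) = 156.28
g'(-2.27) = -200.56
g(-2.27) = 95.65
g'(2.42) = 285.87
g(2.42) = 175.44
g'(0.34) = 3.74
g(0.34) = 0.76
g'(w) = 19.76*w^3 + 2.55*w^2 - 5.66*w + 4.59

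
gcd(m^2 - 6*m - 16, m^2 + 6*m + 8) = m + 2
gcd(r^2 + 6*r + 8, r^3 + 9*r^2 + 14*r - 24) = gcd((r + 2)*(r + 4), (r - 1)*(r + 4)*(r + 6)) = r + 4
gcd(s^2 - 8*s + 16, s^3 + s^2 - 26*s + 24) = s - 4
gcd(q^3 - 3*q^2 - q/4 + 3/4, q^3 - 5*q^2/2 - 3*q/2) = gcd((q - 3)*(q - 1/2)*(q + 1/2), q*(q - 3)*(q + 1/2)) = q^2 - 5*q/2 - 3/2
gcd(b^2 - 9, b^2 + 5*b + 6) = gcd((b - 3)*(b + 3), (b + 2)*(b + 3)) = b + 3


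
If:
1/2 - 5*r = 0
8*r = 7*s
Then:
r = 1/10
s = 4/35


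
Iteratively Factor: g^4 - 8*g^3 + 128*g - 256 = (g + 4)*(g^3 - 12*g^2 + 48*g - 64) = (g - 4)*(g + 4)*(g^2 - 8*g + 16) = (g - 4)^2*(g + 4)*(g - 4)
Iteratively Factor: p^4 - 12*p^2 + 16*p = (p - 2)*(p^3 + 2*p^2 - 8*p) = (p - 2)^2*(p^2 + 4*p) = (p - 2)^2*(p + 4)*(p)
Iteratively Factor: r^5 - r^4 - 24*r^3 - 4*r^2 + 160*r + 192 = (r + 3)*(r^4 - 4*r^3 - 12*r^2 + 32*r + 64) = (r - 4)*(r + 3)*(r^3 - 12*r - 16) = (r - 4)*(r + 2)*(r + 3)*(r^2 - 2*r - 8) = (r - 4)^2*(r + 2)*(r + 3)*(r + 2)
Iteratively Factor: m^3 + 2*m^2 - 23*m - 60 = (m + 4)*(m^2 - 2*m - 15) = (m - 5)*(m + 4)*(m + 3)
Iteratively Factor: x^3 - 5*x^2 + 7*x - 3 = (x - 1)*(x^2 - 4*x + 3) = (x - 1)^2*(x - 3)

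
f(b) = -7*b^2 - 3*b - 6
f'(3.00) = -45.00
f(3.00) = -78.00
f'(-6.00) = 81.00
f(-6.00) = -240.00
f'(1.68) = -26.52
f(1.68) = -30.80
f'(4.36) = -64.04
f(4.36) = -152.15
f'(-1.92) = 23.88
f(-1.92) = -26.04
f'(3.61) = -53.54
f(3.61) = -108.05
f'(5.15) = -75.10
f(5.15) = -207.11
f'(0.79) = -14.06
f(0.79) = -12.74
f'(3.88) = -57.32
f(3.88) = -123.02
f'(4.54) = -66.56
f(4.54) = -163.90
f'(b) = -14*b - 3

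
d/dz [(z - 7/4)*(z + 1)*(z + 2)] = 3*z^2 + 5*z/2 - 13/4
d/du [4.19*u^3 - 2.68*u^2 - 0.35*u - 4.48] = 12.57*u^2 - 5.36*u - 0.35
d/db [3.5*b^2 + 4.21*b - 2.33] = 7.0*b + 4.21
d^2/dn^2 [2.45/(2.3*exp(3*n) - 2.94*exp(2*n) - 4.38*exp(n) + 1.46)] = ((-50.715*exp(2*n) + 28.812*exp(n) + 10.731)*(2.3*exp(3*n) - 2.94*exp(2*n) - 4.38*exp(n) + 1.46) + 2.45*(-13.8*exp(2*n) + 11.76*exp(n) + 8.76)*(-6.9*exp(2*n) + 5.88*exp(n) + 4.38)*exp(n))*exp(n)/(2.3*exp(3*n) - 2.94*exp(2*n) - 4.38*exp(n) + 1.46)^3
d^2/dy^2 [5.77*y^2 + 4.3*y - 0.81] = 11.5400000000000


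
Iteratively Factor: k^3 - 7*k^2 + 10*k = (k - 2)*(k^2 - 5*k) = (k - 5)*(k - 2)*(k)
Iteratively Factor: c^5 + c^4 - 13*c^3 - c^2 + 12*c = (c - 1)*(c^4 + 2*c^3 - 11*c^2 - 12*c) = (c - 1)*(c + 4)*(c^3 - 2*c^2 - 3*c) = (c - 1)*(c + 1)*(c + 4)*(c^2 - 3*c) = c*(c - 1)*(c + 1)*(c + 4)*(c - 3)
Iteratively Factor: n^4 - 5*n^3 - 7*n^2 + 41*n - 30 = (n - 2)*(n^3 - 3*n^2 - 13*n + 15) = (n - 2)*(n - 1)*(n^2 - 2*n - 15) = (n - 5)*(n - 2)*(n - 1)*(n + 3)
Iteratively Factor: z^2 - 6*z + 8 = (z - 4)*(z - 2)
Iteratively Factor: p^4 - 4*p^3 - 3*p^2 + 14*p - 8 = (p + 2)*(p^3 - 6*p^2 + 9*p - 4) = (p - 4)*(p + 2)*(p^2 - 2*p + 1) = (p - 4)*(p - 1)*(p + 2)*(p - 1)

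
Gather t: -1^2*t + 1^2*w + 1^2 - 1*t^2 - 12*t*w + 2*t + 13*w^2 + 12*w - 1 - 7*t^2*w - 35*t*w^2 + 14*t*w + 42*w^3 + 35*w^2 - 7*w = t^2*(-7*w - 1) + t*(-35*w^2 + 2*w + 1) + 42*w^3 + 48*w^2 + 6*w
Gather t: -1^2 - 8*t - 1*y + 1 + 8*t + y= 0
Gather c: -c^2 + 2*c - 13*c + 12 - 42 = -c^2 - 11*c - 30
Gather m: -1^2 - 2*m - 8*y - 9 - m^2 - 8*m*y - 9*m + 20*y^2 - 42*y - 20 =-m^2 + m*(-8*y - 11) + 20*y^2 - 50*y - 30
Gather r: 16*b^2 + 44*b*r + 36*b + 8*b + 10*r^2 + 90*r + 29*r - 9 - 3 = 16*b^2 + 44*b + 10*r^2 + r*(44*b + 119) - 12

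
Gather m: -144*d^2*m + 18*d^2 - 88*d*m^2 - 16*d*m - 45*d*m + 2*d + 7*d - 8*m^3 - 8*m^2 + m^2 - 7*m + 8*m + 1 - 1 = 18*d^2 + 9*d - 8*m^3 + m^2*(-88*d - 7) + m*(-144*d^2 - 61*d + 1)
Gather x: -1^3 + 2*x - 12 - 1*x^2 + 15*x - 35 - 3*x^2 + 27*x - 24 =-4*x^2 + 44*x - 72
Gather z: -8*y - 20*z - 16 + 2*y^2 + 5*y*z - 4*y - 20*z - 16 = 2*y^2 - 12*y + z*(5*y - 40) - 32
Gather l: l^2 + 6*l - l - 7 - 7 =l^2 + 5*l - 14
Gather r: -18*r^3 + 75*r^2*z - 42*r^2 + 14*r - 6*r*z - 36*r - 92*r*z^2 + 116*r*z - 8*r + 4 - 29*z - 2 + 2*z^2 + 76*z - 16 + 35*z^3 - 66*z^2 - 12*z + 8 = -18*r^3 + r^2*(75*z - 42) + r*(-92*z^2 + 110*z - 30) + 35*z^3 - 64*z^2 + 35*z - 6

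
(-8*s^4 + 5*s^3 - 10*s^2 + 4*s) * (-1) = 8*s^4 - 5*s^3 + 10*s^2 - 4*s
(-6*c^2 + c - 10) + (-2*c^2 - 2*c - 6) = -8*c^2 - c - 16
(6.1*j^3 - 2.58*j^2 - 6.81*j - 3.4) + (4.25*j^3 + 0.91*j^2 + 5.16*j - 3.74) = 10.35*j^3 - 1.67*j^2 - 1.65*j - 7.14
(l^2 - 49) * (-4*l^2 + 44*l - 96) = -4*l^4 + 44*l^3 + 100*l^2 - 2156*l + 4704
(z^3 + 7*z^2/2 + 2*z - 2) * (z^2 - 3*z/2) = z^5 + 2*z^4 - 13*z^3/4 - 5*z^2 + 3*z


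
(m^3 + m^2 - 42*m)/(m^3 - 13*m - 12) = m*(-m^2 - m + 42)/(-m^3 + 13*m + 12)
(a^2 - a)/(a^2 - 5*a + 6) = a*(a - 1)/(a^2 - 5*a + 6)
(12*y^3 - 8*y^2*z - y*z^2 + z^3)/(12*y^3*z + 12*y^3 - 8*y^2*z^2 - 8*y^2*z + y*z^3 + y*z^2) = (6*y^2 - y*z - z^2)/(y*(6*y*z + 6*y - z^2 - z))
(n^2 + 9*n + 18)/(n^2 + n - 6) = (n + 6)/(n - 2)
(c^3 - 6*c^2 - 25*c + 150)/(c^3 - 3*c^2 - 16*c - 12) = (c^2 - 25)/(c^2 + 3*c + 2)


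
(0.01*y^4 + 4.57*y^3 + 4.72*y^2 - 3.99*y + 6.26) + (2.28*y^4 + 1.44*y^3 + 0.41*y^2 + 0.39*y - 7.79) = 2.29*y^4 + 6.01*y^3 + 5.13*y^2 - 3.6*y - 1.53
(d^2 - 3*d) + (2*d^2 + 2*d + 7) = 3*d^2 - d + 7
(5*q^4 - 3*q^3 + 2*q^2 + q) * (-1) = -5*q^4 + 3*q^3 - 2*q^2 - q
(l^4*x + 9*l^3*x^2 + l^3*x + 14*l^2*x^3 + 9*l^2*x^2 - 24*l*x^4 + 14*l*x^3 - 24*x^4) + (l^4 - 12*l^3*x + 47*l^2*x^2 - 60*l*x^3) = l^4*x + l^4 + 9*l^3*x^2 - 11*l^3*x + 14*l^2*x^3 + 56*l^2*x^2 - 24*l*x^4 - 46*l*x^3 - 24*x^4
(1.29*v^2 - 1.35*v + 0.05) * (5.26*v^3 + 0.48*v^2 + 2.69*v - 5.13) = 6.7854*v^5 - 6.4818*v^4 + 3.0851*v^3 - 10.2252*v^2 + 7.06*v - 0.2565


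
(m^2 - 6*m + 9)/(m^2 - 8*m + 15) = (m - 3)/(m - 5)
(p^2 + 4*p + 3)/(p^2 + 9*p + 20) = (p^2 + 4*p + 3)/(p^2 + 9*p + 20)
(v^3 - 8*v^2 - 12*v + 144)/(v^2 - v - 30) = (v^2 - 2*v - 24)/(v + 5)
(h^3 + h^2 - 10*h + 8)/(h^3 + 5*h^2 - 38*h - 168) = (h^2 - 3*h + 2)/(h^2 + h - 42)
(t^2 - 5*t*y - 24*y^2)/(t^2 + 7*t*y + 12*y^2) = (t - 8*y)/(t + 4*y)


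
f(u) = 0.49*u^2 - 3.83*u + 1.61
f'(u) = 0.98*u - 3.83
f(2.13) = -4.32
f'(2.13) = -1.74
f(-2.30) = 13.01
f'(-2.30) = -6.08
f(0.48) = -0.12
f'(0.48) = -3.36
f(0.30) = 0.51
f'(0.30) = -3.54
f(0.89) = -1.41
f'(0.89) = -2.96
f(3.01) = -5.48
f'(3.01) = -0.88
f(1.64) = -3.35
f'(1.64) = -2.22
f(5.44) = -4.72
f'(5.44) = 1.50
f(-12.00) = 118.13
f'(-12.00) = -15.59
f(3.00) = -5.47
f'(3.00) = -0.89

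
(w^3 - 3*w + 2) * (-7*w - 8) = -7*w^4 - 8*w^3 + 21*w^2 + 10*w - 16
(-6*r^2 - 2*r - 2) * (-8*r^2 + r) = 48*r^4 + 10*r^3 + 14*r^2 - 2*r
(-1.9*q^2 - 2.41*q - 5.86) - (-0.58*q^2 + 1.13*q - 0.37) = -1.32*q^2 - 3.54*q - 5.49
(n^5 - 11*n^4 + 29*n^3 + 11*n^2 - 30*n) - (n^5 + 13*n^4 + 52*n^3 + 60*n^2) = -24*n^4 - 23*n^3 - 49*n^2 - 30*n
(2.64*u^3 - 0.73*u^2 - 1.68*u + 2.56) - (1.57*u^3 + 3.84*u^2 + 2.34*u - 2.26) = 1.07*u^3 - 4.57*u^2 - 4.02*u + 4.82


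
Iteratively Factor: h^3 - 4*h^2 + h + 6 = (h + 1)*(h^2 - 5*h + 6) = (h - 2)*(h + 1)*(h - 3)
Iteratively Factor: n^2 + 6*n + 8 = (n + 4)*(n + 2)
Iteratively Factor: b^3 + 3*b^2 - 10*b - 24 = (b + 4)*(b^2 - b - 6) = (b - 3)*(b + 4)*(b + 2)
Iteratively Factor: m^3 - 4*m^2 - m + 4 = (m - 4)*(m^2 - 1) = (m - 4)*(m - 1)*(m + 1)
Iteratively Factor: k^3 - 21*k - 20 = (k + 4)*(k^2 - 4*k - 5) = (k - 5)*(k + 4)*(k + 1)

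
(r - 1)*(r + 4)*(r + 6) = r^3 + 9*r^2 + 14*r - 24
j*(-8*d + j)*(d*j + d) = -8*d^2*j^2 - 8*d^2*j + d*j^3 + d*j^2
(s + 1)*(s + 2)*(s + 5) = s^3 + 8*s^2 + 17*s + 10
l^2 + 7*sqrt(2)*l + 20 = (l + 2*sqrt(2))*(l + 5*sqrt(2))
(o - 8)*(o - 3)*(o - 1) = o^3 - 12*o^2 + 35*o - 24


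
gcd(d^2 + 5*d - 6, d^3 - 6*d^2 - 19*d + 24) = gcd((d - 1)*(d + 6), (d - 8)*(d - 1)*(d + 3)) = d - 1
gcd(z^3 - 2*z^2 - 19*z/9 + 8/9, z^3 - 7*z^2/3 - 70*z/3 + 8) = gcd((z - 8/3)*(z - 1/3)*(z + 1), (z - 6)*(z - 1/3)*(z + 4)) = z - 1/3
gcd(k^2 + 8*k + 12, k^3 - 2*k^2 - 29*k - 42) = k + 2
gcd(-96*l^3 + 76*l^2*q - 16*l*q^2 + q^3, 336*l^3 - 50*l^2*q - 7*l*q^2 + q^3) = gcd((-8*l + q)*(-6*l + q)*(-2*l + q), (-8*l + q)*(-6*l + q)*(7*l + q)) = 48*l^2 - 14*l*q + q^2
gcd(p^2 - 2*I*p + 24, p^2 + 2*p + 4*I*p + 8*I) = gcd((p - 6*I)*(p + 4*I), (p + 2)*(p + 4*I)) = p + 4*I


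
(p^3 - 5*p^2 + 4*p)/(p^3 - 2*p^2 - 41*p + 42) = p*(p - 4)/(p^2 - p - 42)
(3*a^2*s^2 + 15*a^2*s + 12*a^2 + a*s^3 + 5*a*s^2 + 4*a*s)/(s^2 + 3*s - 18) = a*(3*a*s^2 + 15*a*s + 12*a + s^3 + 5*s^2 + 4*s)/(s^2 + 3*s - 18)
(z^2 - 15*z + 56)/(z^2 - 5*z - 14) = (z - 8)/(z + 2)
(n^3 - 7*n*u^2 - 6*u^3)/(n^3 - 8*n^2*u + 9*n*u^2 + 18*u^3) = (-n - 2*u)/(-n + 6*u)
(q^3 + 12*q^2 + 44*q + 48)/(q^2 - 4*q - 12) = (q^2 + 10*q + 24)/(q - 6)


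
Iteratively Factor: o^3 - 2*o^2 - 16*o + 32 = (o - 4)*(o^2 + 2*o - 8) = (o - 4)*(o + 4)*(o - 2)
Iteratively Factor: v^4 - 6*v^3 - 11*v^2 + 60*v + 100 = (v + 2)*(v^3 - 8*v^2 + 5*v + 50) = (v - 5)*(v + 2)*(v^2 - 3*v - 10) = (v - 5)^2*(v + 2)*(v + 2)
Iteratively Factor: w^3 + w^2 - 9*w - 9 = (w + 3)*(w^2 - 2*w - 3) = (w - 3)*(w + 3)*(w + 1)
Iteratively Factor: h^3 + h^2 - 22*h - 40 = (h - 5)*(h^2 + 6*h + 8) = (h - 5)*(h + 4)*(h + 2)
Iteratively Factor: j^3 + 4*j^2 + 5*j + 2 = (j + 1)*(j^2 + 3*j + 2) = (j + 1)*(j + 2)*(j + 1)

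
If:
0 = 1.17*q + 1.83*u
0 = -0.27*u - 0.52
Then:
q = 3.01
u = -1.93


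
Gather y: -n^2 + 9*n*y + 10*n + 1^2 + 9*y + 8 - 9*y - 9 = -n^2 + 9*n*y + 10*n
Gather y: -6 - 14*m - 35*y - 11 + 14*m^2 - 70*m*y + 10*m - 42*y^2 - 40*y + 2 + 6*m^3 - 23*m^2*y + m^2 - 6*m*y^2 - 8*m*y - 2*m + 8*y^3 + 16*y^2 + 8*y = 6*m^3 + 15*m^2 - 6*m + 8*y^3 + y^2*(-6*m - 26) + y*(-23*m^2 - 78*m - 67) - 15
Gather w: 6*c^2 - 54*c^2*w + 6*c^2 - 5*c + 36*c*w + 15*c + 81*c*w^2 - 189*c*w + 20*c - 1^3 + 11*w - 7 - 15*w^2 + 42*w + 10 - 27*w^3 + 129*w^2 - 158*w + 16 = 12*c^2 + 30*c - 27*w^3 + w^2*(81*c + 114) + w*(-54*c^2 - 153*c - 105) + 18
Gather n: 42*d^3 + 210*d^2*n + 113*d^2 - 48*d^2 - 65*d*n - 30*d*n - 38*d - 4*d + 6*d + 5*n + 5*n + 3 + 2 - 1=42*d^3 + 65*d^2 - 36*d + n*(210*d^2 - 95*d + 10) + 4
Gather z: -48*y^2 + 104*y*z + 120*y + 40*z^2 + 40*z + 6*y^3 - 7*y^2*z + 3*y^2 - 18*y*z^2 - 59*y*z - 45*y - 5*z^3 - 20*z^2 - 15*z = 6*y^3 - 45*y^2 + 75*y - 5*z^3 + z^2*(20 - 18*y) + z*(-7*y^2 + 45*y + 25)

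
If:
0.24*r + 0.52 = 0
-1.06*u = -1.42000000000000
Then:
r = -2.17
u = 1.34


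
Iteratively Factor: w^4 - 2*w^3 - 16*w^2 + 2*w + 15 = (w - 5)*(w^3 + 3*w^2 - w - 3) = (w - 5)*(w - 1)*(w^2 + 4*w + 3) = (w - 5)*(w - 1)*(w + 1)*(w + 3)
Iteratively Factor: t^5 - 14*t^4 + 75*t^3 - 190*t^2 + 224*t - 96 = (t - 4)*(t^4 - 10*t^3 + 35*t^2 - 50*t + 24) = (t - 4)*(t - 2)*(t^3 - 8*t^2 + 19*t - 12) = (t - 4)*(t - 3)*(t - 2)*(t^2 - 5*t + 4) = (t - 4)^2*(t - 3)*(t - 2)*(t - 1)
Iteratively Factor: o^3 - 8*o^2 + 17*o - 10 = (o - 5)*(o^2 - 3*o + 2) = (o - 5)*(o - 1)*(o - 2)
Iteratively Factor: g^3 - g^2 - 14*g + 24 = (g - 3)*(g^2 + 2*g - 8) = (g - 3)*(g - 2)*(g + 4)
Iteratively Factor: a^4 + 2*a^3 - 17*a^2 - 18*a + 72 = (a + 4)*(a^3 - 2*a^2 - 9*a + 18) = (a - 3)*(a + 4)*(a^2 + a - 6) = (a - 3)*(a - 2)*(a + 4)*(a + 3)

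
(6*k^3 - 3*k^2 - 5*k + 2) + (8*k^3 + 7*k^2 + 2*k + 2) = 14*k^3 + 4*k^2 - 3*k + 4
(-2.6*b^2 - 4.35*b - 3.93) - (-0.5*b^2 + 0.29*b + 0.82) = -2.1*b^2 - 4.64*b - 4.75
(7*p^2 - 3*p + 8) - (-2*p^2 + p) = 9*p^2 - 4*p + 8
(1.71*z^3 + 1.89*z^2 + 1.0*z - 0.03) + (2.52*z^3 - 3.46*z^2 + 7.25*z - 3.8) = 4.23*z^3 - 1.57*z^2 + 8.25*z - 3.83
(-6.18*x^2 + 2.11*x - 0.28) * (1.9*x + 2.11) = -11.742*x^3 - 9.0308*x^2 + 3.9201*x - 0.5908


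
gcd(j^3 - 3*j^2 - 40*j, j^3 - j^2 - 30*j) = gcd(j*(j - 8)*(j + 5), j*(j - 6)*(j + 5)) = j^2 + 5*j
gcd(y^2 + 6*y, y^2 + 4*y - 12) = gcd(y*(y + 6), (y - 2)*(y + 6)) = y + 6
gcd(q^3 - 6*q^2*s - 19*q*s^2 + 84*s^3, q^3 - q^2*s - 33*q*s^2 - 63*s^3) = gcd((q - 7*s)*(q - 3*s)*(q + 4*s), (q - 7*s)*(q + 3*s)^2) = q - 7*s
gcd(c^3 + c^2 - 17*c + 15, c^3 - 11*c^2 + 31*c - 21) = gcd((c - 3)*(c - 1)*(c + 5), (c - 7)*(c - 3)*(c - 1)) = c^2 - 4*c + 3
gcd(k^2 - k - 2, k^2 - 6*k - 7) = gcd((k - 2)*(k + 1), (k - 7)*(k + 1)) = k + 1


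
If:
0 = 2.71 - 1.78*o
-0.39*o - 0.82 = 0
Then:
No Solution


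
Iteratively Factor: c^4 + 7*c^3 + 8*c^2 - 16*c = (c - 1)*(c^3 + 8*c^2 + 16*c) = (c - 1)*(c + 4)*(c^2 + 4*c) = c*(c - 1)*(c + 4)*(c + 4)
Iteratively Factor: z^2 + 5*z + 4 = (z + 1)*(z + 4)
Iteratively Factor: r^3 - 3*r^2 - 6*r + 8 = (r + 2)*(r^2 - 5*r + 4) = (r - 4)*(r + 2)*(r - 1)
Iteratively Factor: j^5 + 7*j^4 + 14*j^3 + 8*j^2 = (j + 4)*(j^4 + 3*j^3 + 2*j^2) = (j + 2)*(j + 4)*(j^3 + j^2) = (j + 1)*(j + 2)*(j + 4)*(j^2) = j*(j + 1)*(j + 2)*(j + 4)*(j)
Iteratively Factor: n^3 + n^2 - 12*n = (n - 3)*(n^2 + 4*n) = n*(n - 3)*(n + 4)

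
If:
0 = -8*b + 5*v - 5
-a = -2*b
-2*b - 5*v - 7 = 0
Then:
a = -12/5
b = -6/5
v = -23/25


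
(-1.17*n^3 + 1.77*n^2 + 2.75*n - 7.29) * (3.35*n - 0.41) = -3.9195*n^4 + 6.4092*n^3 + 8.4868*n^2 - 25.549*n + 2.9889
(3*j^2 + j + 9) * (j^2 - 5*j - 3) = 3*j^4 - 14*j^3 - 5*j^2 - 48*j - 27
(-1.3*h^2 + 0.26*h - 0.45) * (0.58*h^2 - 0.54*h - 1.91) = -0.754*h^4 + 0.8528*h^3 + 2.0816*h^2 - 0.2536*h + 0.8595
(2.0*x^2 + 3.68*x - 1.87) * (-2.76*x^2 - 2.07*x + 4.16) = -5.52*x^4 - 14.2968*x^3 + 5.8636*x^2 + 19.1797*x - 7.7792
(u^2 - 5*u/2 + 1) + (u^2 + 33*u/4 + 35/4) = 2*u^2 + 23*u/4 + 39/4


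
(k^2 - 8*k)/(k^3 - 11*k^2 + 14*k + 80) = k/(k^2 - 3*k - 10)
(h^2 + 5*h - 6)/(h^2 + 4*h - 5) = (h + 6)/(h + 5)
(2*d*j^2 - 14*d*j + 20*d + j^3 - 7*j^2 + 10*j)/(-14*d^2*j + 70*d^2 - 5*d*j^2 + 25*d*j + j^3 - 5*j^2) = (2 - j)/(7*d - j)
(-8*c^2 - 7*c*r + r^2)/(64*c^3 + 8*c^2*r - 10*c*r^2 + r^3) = (c + r)/(-8*c^2 - 2*c*r + r^2)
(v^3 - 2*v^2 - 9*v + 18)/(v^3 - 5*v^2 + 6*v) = (v + 3)/v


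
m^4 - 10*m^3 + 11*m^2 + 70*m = m*(m - 7)*(m - 5)*(m + 2)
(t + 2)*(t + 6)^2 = t^3 + 14*t^2 + 60*t + 72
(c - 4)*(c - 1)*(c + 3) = c^3 - 2*c^2 - 11*c + 12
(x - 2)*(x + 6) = x^2 + 4*x - 12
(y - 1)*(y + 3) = y^2 + 2*y - 3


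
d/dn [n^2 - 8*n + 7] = 2*n - 8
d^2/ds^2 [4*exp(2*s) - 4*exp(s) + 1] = (16*exp(s) - 4)*exp(s)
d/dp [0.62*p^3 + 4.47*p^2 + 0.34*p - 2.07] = 1.86*p^2 + 8.94*p + 0.34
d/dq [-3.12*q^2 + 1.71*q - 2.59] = 1.71 - 6.24*q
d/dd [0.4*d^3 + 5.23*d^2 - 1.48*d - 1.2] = 1.2*d^2 + 10.46*d - 1.48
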